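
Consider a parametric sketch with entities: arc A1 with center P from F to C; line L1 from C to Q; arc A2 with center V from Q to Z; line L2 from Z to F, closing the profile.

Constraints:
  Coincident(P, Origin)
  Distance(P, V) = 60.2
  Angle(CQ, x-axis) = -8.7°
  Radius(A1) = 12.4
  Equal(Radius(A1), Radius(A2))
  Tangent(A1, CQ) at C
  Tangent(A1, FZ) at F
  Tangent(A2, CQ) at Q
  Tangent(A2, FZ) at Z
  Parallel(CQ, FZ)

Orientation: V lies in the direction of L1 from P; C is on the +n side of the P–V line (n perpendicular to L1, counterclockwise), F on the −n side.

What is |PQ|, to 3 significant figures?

61.5

Tangency of A1 to both parallel lines with radius 12.4 puts C and F at P ± 12.4·n: C = (1.88, 12.3), F = (-1.88, -12.3). Equal radii place Q and Z the same way about V: Q = V + 12.4·n = (61.4, 3.15), Z = V − 12.4·n = (57.6, -21.4). Then |PQ| = |Q − P| = 61.5.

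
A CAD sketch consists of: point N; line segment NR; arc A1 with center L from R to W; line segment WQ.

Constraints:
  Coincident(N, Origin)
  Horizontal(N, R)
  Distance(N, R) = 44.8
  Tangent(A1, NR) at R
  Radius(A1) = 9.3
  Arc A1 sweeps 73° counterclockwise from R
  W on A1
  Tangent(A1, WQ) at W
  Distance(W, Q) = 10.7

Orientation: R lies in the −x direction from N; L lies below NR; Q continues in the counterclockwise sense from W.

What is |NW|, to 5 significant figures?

54.095

N is at the origin; N and R share the same y with |NR| = 44.8 and R on the −x side, so R = (-44.800, 0.0000). Tangency of A1 to NR means the radius LR is perpendicular to NR, so L = R + (0, -9.3) = (-44.800, -9.3000). On A1, R sits at bearing 90° from L; a 73° counterclockwise sweep puts W at bearing 163°, so W = L + 9.3·(cos 163°, sin 163°) = (-53.694, -6.5809). Then |NW| = |W − N| = 54.095.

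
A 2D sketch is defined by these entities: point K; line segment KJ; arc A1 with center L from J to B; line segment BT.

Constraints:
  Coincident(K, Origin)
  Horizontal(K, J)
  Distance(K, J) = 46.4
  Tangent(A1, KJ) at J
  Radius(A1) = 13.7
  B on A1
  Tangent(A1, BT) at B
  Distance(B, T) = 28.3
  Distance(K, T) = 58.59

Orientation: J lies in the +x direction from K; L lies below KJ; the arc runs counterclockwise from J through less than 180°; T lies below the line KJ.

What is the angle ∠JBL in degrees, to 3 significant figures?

39.3°

K is at the origin; KJ is horizontal with |KJ| = 46.4 and J on the +x side, so J = (46.4, 0.00). Tangency of A1 to KJ means the radius LJ is perpendicular to KJ, so L = J + (0, -13.7) = (46.4, -13.7). Since LB ⟂ BT (tangency), |LT| = √(13.7² + 28.3²) = 31.4 regardless of where B sits on A1. So T lies on both circle(K, 58.59) and circle(L, 31.4); the below-KJ intersection is T = (38.5, -44.1). B is the foot of the tangent from T: B = (33.0, -16.4).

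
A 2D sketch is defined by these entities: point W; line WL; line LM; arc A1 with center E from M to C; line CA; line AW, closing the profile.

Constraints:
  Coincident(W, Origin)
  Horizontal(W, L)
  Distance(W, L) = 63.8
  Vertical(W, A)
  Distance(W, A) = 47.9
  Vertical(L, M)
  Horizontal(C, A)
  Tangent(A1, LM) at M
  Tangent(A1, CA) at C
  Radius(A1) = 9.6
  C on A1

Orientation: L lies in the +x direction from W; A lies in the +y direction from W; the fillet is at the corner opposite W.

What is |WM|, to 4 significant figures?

74.41

W is at the origin; W and L share the same y with |WL| = 63.8 and L on the +x side, so L = (63.80, 0.000). W and A share the same x with |WA| = 47.9 and A on the +y side, so A = (0.000, 47.90). The virtual corner opposite W is at (63.80, 47.90). A1 meets LM tangentially, so EM is at right angles to LM and A1 meets CA tangentially, so EC is at right angles to CA, with radius 9.6, so the center E sits 9.6 in from both sides at E = (54.20, 38.30). That places the tangent points at M = (63.80, 38.30) on LM and C = (54.20, 47.90) on CA. Then |WM| = |M − W| = 74.41.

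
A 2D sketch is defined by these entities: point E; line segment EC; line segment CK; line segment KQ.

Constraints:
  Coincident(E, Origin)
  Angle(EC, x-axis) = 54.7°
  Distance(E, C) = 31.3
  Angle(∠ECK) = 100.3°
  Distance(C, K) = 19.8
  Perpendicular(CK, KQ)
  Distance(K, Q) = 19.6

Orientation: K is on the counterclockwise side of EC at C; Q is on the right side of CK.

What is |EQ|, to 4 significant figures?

56.43

∠ECK = 100.3°, so CK runs at 54.7° + (180° − 100.3°) = 134.4° from the x-axis; with |CK| = 19.8, K = C + 19.8·(cos 134.4°, sin 134.4°) = (4.234, 39.69). The perpendicularity gives KQ at right angles to CK; with |KQ| = 19.6 on the right of CK, Q = K + 19.6·(0.7145, 0.6997) = (18.24, 53.41). Then |EQ| = |Q − E| = 56.43.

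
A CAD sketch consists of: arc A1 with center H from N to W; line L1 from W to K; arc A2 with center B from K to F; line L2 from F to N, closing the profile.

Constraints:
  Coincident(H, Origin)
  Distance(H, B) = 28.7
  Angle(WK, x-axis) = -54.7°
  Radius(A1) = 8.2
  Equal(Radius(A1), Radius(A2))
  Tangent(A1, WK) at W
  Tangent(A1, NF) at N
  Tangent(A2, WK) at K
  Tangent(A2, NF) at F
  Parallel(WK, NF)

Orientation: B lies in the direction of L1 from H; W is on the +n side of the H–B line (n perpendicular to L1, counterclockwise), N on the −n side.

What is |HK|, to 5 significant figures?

29.848

Tangency of A1 to both parallel lines with radius 8.2 puts W and N at H ± 8.2·n: W = (6.6923, 4.7384), N = (-6.6923, -4.7384). Equal radii place K and F the same way about B: K = B + 8.2·n = (23.277, -18.685), F = B − 8.2·n = (9.8922, -28.162). Then |HK| = |K − H| = 29.848.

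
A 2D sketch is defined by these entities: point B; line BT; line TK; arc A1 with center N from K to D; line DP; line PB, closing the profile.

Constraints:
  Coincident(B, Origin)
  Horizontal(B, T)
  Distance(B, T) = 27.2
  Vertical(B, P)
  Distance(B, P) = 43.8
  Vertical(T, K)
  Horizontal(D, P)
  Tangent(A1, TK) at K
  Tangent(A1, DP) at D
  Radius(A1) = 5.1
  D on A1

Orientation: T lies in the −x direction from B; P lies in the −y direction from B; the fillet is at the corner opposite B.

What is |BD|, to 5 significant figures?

49.060

B is at the origin; B and T share the same y with |BT| = 27.2 and T on the −x side, so T = (-27.200, 0.0000). B and P share the same x with |BP| = 43.8 and P on the −y side, so P = (0.0000, -43.800). The virtual corner opposite B is at (-27.200, -43.800). Since A1 is tangent to TK there, NK ⟂ TK and tangency of A1 to DP means the radius ND is perpendicular to DP, with radius 5.1, so the center N sits 5.1 in from both sides at N = (-22.100, -38.700). That places the tangent points at K = (-27.200, -38.700) on TK and D = (-22.100, -43.800) on DP. Then |BD| = |D − B| = 49.060.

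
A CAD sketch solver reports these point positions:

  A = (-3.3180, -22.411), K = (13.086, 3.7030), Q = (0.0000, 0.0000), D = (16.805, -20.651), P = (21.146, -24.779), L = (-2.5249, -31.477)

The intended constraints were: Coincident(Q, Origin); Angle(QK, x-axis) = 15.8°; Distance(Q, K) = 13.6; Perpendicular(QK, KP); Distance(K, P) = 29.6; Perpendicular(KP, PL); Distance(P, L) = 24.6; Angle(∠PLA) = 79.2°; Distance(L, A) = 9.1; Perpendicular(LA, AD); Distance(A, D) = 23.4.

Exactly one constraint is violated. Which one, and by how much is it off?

Distance(A, D) = 23.4 — off by 3.20.

Q = (0.00, 0.00) ✓; QK at 15.80° ✓; |QK| = 13.60 ✓; ∠(QK, KP) = 90.00° ✓; |KP| = 29.60 ✓; ∠(KP, PL) = 90.00° ✓; |PL| = 24.60 ✓; ∠PLA = 79.20° ✓; |LA| = 9.101 ✓; ∠(LA, AD) = 90.00° ✓; |AD| = 20.20 ✗.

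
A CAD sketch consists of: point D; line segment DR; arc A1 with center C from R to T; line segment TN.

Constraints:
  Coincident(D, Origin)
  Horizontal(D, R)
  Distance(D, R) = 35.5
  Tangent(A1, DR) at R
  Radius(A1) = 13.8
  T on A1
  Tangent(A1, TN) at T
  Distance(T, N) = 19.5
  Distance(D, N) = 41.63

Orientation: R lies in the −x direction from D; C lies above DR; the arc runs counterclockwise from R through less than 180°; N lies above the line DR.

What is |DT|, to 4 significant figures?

26.41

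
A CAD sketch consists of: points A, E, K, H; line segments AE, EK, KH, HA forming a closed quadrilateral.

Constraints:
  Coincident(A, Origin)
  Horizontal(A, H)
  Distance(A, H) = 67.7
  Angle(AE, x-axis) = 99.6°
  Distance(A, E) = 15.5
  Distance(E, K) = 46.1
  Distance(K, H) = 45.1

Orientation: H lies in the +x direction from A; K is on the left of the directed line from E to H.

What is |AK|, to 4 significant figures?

52.43

Checks: |EK| = 46.10 ✓; |KH| = 45.10 ✓.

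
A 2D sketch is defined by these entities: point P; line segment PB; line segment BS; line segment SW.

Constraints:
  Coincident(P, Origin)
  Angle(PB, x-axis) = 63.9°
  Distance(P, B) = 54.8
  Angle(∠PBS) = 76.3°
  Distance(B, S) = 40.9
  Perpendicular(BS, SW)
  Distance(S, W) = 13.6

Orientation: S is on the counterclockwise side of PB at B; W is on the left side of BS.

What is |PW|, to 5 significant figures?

48.487

∠PBS = 76.3°, so BS runs at 63.9° + (180° − 76.3°) = 167.60° from the x-axis; with |BS| = 40.9, S = B + 40.9·(cos 167.60°, sin 167.60°) = (-15.837, 57.995). BS is perpendicular to SW; with |SW| = 13.6 on the left of BS, W = S + 13.6·(-0.21474, -0.97667) = (-18.758, 44.712). Then |PW| = |W − P| = 48.487.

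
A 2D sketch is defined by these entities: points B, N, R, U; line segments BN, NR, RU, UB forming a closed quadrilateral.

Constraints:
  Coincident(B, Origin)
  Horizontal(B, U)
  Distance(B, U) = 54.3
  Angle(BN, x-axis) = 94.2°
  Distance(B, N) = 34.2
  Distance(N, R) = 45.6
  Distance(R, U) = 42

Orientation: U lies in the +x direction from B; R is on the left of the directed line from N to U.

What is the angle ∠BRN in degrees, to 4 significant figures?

35.53°

Checks: |NR| = 45.60 ✓; |RU| = 42.00 ✓.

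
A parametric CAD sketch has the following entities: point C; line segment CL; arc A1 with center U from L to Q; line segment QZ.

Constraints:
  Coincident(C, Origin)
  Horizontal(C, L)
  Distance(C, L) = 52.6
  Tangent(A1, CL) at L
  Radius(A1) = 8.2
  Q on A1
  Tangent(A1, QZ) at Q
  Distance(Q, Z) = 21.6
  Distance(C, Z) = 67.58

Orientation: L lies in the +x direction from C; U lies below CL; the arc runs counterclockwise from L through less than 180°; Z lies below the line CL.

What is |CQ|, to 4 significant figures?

48.37

C is at the origin; CL is horizontal with |CL| = 52.6 and L on the +x side, so L = (52.60, 0.000). Since A1 is tangent to CL there, UL ⟂ CL, so U = L + (0, -8.2) = (52.60, -8.200). Since UQ ⟂ QZ (tangency), |UZ| = √(8.2² + 21.6²) = 23.10 regardless of where Q sits on A1. So Z lies on both circle(C, 67.58) and circle(U, 23.10); the below-CL intersection is Z = (60.62, -29.87). Q is the foot of the tangent from Z: Q = (46.42, -13.59).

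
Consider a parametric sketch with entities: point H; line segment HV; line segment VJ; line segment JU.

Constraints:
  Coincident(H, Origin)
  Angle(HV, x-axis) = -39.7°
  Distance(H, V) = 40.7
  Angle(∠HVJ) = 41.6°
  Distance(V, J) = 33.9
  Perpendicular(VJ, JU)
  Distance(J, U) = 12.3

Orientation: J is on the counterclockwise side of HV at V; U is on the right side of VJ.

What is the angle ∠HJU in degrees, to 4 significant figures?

172.7°

∠HVJ = 41.6°, so VJ runs at -39.7° + (180° − 41.6°) = 98.70° from the x-axis; with |VJ| = 33.9, J = V + 33.9·(cos 98.70°, sin 98.70°) = (26.19, 7.512). VJ is perpendicular to JU; with |JU| = 12.3 on the right of VJ, U = J + 12.3·(0.9885, 0.1513) = (38.35, 9.373). Then cos ∠HJU = JH·JU / (|JH||JU|), giving 172.7°.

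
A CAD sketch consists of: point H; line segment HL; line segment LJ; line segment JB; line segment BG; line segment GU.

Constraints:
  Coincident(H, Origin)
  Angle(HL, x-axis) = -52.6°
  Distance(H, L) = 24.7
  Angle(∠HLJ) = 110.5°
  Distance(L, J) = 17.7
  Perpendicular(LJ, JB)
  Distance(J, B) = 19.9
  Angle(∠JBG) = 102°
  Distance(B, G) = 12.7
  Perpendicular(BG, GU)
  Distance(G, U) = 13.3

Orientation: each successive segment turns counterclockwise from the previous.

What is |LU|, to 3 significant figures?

9.86

∠JBG = 102.0° gives BG at -175° from the x-axis; with |BG| = 12.7, G = (13.5, 3.48). BG is perpendicular to GU, so GU runs at -85.1°; with |GU| = 13.3, U = (14.6, -9.77). Then |LU| = |U − L| = 9.86.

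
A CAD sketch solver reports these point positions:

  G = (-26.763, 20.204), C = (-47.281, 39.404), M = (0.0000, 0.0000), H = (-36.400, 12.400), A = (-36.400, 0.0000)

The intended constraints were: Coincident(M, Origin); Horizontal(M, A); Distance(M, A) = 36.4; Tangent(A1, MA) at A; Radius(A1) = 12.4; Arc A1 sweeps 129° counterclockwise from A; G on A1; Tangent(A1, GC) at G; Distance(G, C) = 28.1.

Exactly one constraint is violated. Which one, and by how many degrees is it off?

Tangent(A1, GC) at G — off by 7.90°.

M = (0.00, 0.00) ✓; M.y = 0.00, A.y = 0.00 ✓; |MA| = 36.40 ✓; ∠(HA, AM) = 90.00° ✓; |HA| = 12.40 ✓; bearing(H→G) − bearing(H→A) = 129.0° ✓; |HG| = 12.40 ✓; ∠(HG, GC) = 82.10° ✗; |GC| = 28.10 ✓.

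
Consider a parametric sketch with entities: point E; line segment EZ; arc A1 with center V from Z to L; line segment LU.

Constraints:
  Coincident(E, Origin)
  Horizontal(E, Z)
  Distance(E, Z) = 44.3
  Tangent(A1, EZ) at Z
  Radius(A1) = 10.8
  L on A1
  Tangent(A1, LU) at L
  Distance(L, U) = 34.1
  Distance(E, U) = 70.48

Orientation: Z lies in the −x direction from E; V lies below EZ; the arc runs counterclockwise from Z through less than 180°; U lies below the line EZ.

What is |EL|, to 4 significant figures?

56.21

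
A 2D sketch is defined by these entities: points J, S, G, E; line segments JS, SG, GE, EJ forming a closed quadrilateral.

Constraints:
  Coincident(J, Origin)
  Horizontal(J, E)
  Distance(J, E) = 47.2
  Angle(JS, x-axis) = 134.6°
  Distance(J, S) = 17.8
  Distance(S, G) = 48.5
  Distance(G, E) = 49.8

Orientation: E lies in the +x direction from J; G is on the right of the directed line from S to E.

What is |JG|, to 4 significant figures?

32.22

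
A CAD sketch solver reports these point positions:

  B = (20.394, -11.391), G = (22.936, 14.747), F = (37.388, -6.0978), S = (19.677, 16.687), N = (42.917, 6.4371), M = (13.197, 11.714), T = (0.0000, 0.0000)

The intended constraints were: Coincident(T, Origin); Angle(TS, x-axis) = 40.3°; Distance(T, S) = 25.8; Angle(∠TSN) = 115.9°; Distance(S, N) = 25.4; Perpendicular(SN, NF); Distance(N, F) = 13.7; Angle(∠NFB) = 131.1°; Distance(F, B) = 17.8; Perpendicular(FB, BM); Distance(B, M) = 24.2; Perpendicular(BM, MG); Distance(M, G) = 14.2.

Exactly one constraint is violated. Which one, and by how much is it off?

Distance(M, G) = 14.2 — off by 4.00.

T = (0.00, 0.00) ✓; TS at 40.30° ✓; |TS| = 25.80 ✓; ∠TSN = 115.9° ✓; |SN| = 25.40 ✓; ∠(SN, NF) = 90.00° ✓; |NF| = 13.70 ✓; ∠NFB = 131.1° ✓; |FB| = 17.80 ✓; ∠(FB, BM) = 90.00° ✓; |BM| = 24.20 ✓; ∠(BM, MG) = 90.00° ✓; |MG| = 10.20 ✗.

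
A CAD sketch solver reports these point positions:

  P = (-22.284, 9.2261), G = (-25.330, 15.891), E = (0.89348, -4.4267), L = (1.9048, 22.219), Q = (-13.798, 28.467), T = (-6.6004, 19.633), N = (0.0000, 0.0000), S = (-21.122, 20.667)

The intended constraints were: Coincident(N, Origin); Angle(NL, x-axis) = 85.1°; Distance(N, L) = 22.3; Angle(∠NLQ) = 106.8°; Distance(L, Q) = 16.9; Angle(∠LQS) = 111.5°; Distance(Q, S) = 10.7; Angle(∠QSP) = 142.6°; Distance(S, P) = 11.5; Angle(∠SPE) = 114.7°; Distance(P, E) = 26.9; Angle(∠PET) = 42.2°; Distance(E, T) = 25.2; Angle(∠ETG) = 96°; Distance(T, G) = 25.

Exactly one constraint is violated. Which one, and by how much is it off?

Distance(T, G) = 25 — off by 5.90.

N = (0.00, 0.00) ✓; NL at 85.10° ✓; |NL| = 22.30 ✓; ∠NLQ = 106.8° ✓; |LQ| = 16.90 ✓; ∠LQS = 111.5° ✓; |QS| = 10.70 ✓; ∠QSP = 142.6° ✓; |SP| = 11.50 ✓; ∠SPE = 114.7° ✓; |PE| = 26.90 ✓; ∠PET = 42.20° ✓; |ET| = 25.20 ✓; ∠ETG = 96.00° ✓; |TG| = 19.10 ✗.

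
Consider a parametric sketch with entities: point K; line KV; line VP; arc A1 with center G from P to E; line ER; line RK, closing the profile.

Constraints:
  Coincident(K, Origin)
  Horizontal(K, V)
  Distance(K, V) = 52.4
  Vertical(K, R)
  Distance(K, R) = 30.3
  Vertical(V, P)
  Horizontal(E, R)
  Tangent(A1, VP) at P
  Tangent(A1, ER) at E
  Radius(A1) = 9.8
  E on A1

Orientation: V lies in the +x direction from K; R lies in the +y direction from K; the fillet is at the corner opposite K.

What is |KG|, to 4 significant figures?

47.28

K is at the origin; KV is horizontal with |KV| = 52.4 and V on the +x side, so V = (52.40, 0.000). KR is vertical with |KR| = 30.3 and R on the +y side, so R = (0.000, 30.30). The virtual corner opposite K is at (52.40, 30.30). Tangency of A1 to VP means the radius GP is perpendicular to VP and tangency of A1 to ER means the radius GE is perpendicular to ER, with radius 9.8, so the center G sits 9.8 in from both sides at G = (42.60, 20.50). Then |KG| = |G − K| = 47.28.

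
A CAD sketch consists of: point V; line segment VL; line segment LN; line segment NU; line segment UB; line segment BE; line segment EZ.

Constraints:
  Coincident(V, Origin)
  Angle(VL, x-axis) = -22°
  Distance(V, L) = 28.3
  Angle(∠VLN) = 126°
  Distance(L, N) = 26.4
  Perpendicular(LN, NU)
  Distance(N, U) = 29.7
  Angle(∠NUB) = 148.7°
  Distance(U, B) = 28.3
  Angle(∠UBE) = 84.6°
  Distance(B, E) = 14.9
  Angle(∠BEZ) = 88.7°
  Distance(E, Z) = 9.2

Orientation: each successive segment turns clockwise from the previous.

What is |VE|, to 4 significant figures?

27.50

V is at the origin; VL runs at -22.0° with length 28.3, so L = (26.24, -10.60). ∠VLN = 126.0° gives LN at -76.00° from the x-axis; with |LN| = 26.4, N = (32.63, -36.22). The perpendicularity gives NU at right angles to LN, so NU runs at -166.0°; with |NU| = 29.7, U = (3.808, -43.40). ∠NUB = 148.7° gives UB at 162.7° from the x-axis; with |UB| = 28.3, B = (-23.21, -34.99). ∠UBE = 84.6° gives BE at 67.30° from the x-axis; with |BE| = 14.9, E = (-17.46, -21.24). Then |VE| = |E − V| = 27.50.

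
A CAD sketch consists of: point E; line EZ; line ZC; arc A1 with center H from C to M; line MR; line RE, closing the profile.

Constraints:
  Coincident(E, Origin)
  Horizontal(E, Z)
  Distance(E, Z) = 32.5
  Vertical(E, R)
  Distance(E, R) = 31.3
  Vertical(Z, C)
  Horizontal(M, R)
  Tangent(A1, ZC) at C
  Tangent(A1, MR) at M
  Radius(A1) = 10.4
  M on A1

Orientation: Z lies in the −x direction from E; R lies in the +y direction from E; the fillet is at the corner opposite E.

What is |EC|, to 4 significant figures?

38.64

E is at the origin; E and Z share the same y with |EZ| = 32.5 and Z on the −x side, so Z = (-32.50, 0.000). ER is vertical with |ER| = 31.3 and R on the +y side, so R = (0.000, 31.30). The virtual corner opposite E is at (-32.50, 31.30). Tangency of A1 to ZC means the radius HC is perpendicular to ZC and the tangent condition forces HM to be normal to MR, with radius 10.4, so the center H sits 10.4 in from both sides at H = (-22.10, 20.90). That places the tangent points at C = (-32.50, 20.90) on ZC and M = (-22.10, 31.30) on MR. Then |EC| = |C − E| = 38.64.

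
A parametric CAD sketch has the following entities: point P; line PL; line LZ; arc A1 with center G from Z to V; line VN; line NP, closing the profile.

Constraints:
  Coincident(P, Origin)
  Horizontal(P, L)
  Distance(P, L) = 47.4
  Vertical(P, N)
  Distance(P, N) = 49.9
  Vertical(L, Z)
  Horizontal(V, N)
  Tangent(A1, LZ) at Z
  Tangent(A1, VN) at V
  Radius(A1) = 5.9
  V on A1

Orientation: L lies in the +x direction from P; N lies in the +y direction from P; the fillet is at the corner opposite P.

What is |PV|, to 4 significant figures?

64.90

The virtual corner opposite P is at (47.40, 49.90). Since A1 is tangent to LZ there, GZ ⟂ LZ and the tangent condition forces GV to be normal to VN, with radius 5.9, so the center G sits 5.9 in from both sides at G = (41.50, 44.00). That places the tangent points at Z = (47.40, 44.00) on LZ and V = (41.50, 49.90) on VN. Then |PV| = |V − P| = 64.90.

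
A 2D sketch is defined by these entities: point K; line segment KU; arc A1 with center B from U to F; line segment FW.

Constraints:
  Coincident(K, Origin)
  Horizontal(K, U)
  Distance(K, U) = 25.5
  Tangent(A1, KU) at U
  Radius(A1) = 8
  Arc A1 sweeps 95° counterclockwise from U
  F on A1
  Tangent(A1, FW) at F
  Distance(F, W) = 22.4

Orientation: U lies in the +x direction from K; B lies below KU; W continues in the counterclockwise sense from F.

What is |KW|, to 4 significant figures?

36.62

On A1, U sits at bearing 90° from B; a 95° counterclockwise sweep puts F at bearing 185°, so F = B + 8.0·(cos 185°, sin 185°) = (17.53, -8.697). A1 meets FW tangentially, so BF is at right angles to FW, so FW runs along (−sin 185°, cos 185°); with |FW| = 22.4, W = (19.48, -31.01). Then |KW| = |W − K| = 36.62.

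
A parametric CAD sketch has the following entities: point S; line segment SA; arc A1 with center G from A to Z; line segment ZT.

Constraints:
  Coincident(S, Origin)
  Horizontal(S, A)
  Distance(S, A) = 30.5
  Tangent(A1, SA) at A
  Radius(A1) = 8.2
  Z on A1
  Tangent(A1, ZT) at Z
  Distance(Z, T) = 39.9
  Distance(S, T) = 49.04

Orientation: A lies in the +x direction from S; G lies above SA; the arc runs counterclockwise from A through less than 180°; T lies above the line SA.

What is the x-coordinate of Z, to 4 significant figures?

37.43

Checks: ∠(GA, AS) = 90.00° ✓; |GZ| = 8.200 ✓; ∠(GZ, ZT) = 90.00° ✓; |ZT| = 39.90 ✓; |ST| = 49.04 ✓.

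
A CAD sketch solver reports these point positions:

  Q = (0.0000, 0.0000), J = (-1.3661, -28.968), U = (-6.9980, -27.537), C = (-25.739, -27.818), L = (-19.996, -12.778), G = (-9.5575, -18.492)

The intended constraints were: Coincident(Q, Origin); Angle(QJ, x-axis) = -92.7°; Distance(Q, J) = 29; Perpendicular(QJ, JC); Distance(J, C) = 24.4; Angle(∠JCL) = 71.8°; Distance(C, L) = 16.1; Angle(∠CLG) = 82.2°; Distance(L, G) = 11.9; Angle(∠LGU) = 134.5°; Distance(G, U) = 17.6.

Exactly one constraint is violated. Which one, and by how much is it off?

Distance(G, U) = 17.6 — off by 8.20.

Q = (0.00, 0.00) ✓; QJ at -92.70° ✓; |QJ| = 29.00 ✓; ∠(QJ, JC) = 90.00° ✓; |JC| = 24.40 ✓; ∠JCL = 71.80° ✓; |CL| = 16.10 ✓; ∠CLG = 82.20° ✓; |LG| = 11.90 ✓; ∠LGU = 134.5° ✓; |GU| = 9.400 ✗.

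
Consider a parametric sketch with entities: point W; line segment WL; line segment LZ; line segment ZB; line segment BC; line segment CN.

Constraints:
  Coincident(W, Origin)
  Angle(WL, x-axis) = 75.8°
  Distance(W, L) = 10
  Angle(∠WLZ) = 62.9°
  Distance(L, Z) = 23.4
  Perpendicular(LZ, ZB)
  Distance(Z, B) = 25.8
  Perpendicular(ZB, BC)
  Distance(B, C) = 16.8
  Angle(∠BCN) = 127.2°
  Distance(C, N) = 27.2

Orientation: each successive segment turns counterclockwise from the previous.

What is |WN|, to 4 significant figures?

15.17

ZB ⟂ BC, so BC runs at 12.90°; with |BC| = 16.8, C = (1.780, -16.93). ∠BCN = 127.2° gives CN at 65.70° from the x-axis; with |CN| = 27.2, N = (12.97, 7.862). Then |WN| = |N − W| = 15.17.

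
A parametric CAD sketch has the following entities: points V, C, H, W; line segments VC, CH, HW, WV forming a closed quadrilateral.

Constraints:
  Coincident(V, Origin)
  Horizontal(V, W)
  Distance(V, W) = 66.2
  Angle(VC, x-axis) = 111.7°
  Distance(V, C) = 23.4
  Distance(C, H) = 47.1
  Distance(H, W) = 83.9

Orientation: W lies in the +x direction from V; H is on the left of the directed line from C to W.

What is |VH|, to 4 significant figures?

65.18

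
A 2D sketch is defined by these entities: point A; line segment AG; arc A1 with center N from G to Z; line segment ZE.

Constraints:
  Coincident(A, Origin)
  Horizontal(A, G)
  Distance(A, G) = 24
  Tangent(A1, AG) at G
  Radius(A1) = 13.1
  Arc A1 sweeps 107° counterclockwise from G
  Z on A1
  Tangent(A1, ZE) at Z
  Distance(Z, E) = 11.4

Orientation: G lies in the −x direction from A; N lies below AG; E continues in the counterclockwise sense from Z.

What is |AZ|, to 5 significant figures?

40.260

A is at the origin; AG is horizontal with |AG| = 24.0 and G on the −x side, so G = (-24.000, 0.0000). A1 meets AG tangentially, so NG is at right angles to AG, so N = G + (0, -13.1) = (-24.000, -13.100). On A1, G sits at bearing 90° from N; a 107° counterclockwise sweep puts Z at bearing 197°, so Z = N + 13.1·(cos 197°, sin 197°) = (-36.528, -16.930). Then |AZ| = |Z − A| = 40.260.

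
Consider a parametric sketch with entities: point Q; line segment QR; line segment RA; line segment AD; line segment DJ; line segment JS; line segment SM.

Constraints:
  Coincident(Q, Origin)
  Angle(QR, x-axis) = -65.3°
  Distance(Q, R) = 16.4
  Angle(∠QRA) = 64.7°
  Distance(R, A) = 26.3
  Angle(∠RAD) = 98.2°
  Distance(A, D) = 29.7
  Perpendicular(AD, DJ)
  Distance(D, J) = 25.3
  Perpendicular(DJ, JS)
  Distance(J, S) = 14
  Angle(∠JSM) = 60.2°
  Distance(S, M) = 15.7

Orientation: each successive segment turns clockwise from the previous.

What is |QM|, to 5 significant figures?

14.998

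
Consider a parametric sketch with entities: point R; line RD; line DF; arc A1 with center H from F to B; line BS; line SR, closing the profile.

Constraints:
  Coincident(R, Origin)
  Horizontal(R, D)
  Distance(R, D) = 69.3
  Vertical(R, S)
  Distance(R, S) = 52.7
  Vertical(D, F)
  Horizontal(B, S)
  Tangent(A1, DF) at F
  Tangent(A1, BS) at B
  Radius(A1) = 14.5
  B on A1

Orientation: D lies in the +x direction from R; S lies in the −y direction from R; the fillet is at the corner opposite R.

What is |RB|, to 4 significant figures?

76.03

R is at the origin; R and D share the same y with |RD| = 69.3 and D on the +x side, so D = (69.30, 0.000). R and S share the same x with |RS| = 52.7 and S on the −y side, so S = (0.000, -52.70). The virtual corner opposite R is at (69.30, -52.70). A1 meets DF tangentially, so HF is at right angles to DF and since A1 is tangent to BS there, HB ⟂ BS, with radius 14.5, so the center H sits 14.5 in from both sides at H = (54.80, -38.20). That places the tangent points at F = (69.30, -38.20) on DF and B = (54.80, -52.70) on BS. Then |RB| = |B − R| = 76.03.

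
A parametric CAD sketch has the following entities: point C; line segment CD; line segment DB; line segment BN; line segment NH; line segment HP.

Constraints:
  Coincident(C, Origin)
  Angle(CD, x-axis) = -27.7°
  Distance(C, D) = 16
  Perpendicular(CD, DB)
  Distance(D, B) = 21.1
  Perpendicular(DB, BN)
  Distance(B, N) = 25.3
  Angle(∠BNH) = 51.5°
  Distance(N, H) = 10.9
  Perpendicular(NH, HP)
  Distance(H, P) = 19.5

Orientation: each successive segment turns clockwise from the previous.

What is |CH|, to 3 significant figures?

12.8

DB ⟂ BN, so BN runs at 152°; with |BN| = 25.3, N = (-18.0, -14.4). ∠BNH = 51.5° gives NH at 23.8° from the x-axis; with |NH| = 10.9, H = (-8.07, -9.96). Then |CH| = |H − C| = 12.8.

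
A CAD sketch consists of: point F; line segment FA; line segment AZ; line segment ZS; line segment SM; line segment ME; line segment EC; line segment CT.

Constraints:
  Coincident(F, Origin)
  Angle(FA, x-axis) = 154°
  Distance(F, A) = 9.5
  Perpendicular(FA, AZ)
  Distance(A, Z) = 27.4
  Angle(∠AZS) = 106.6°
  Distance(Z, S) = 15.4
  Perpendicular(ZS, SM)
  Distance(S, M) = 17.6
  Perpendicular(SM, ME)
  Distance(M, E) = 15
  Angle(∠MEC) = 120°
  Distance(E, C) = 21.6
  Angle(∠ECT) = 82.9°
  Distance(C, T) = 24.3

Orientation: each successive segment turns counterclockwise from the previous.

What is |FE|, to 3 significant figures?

11.4

F is at the origin; FA runs at 154.0° with length 9.5, so A = (-8.54, 4.16). FA ⟂ AZ, so AZ runs at -116°; with |AZ| = 27.4, Z = (-20.5, -20.5). ∠AZS = 106.6° gives ZS at -42.6° from the x-axis; with |ZS| = 15.4, S = (-9.21, -30.9). ZS is perpendicular to SM, so SM runs at 47.4°; with |SM| = 17.6, M = (2.70, -17.9). SM ⟂ ME, so ME runs at 137°; with |ME| = 15.0, E = (-8.34, -7.78). Then |FE| = |E − F| = 11.4.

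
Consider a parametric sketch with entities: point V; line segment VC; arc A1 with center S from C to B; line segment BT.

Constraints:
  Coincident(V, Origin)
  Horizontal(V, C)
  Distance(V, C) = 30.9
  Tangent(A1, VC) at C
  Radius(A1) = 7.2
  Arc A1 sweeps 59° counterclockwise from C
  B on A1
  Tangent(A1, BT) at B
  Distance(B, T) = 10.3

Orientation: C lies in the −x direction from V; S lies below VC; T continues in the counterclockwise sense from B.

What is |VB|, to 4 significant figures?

37.24

V is at the origin; V and C share the same y with |VC| = 30.9 and C on the −x side, so C = (-30.90, 0.000). Since A1 is tangent to VC there, SC ⟂ VC, so S = C + (0, -7.2) = (-30.90, -7.200). On A1, C sits at bearing 90° from S; a 59° counterclockwise sweep puts B at bearing 149°, so B = S + 7.2·(cos 149°, sin 149°) = (-37.07, -3.492). Then |VB| = |B − V| = 37.24.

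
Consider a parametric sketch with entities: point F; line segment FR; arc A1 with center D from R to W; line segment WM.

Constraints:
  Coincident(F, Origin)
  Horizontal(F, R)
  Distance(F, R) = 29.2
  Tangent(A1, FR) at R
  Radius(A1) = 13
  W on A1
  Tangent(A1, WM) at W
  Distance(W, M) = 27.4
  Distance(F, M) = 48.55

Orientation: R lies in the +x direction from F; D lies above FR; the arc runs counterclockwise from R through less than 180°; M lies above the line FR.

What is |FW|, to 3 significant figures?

44.7

Checks: |DW| = 13.00 ✓; ∠(DW, WM) = 90.00° ✓; |WM| = 27.40 ✓; |FM| = 48.55 ✓.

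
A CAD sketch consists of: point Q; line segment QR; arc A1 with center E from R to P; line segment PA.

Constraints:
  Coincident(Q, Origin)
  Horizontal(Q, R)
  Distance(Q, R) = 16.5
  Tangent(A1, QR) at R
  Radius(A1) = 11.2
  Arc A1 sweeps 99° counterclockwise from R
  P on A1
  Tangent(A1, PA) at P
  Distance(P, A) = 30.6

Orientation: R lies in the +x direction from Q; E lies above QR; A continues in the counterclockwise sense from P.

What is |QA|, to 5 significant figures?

48.814

Q is at the origin; Q and R share the same y with |QR| = 16.5 and R on the +x side, so R = (16.500, 0.0000). Since A1 is tangent to QR there, ER ⟂ QR, so E = R + (0, 11.2) = (16.500, 11.200). On A1, R sits at bearing -90° from E; a 99° counterclockwise sweep puts P at bearing 9°, so P = E + 11.2·(cos 9°, sin 9°) = (27.562, 12.952). Tangency of A1 to PA means the radius EP is perpendicular to PA, so PA runs along (−sin 9°, cos 9°); with |PA| = 30.6, A = (22.775, 43.175). Then |QA| = |A − Q| = 48.814.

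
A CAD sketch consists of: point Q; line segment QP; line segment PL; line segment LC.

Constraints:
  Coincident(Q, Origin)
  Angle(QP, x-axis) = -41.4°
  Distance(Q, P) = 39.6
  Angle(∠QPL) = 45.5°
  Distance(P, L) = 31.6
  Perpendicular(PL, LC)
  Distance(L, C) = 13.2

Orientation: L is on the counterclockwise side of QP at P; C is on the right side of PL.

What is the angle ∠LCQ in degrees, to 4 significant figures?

5.299°

Q is at the origin; QP runs at -41.4° with length 39.6, so P = 39.6·(cos -41.4°, sin -41.4°) = (29.70, -26.19). ∠QPL = 45.5°, so PL runs at -41.4° + (180° − 45.5°) = 93.10° from the x-axis; with |PL| = 31.6, L = P + 31.6·(cos 93.10°, sin 93.10°) = (28.00, 5.366). PL ⟂ LC; with |LC| = 13.2 on the right of PL, C = L + 13.2·(0.9985, 0.05408) = (41.18, 6.080). Then cos ∠LCQ = CL·CQ / (|CL||CQ|), giving 5.299°.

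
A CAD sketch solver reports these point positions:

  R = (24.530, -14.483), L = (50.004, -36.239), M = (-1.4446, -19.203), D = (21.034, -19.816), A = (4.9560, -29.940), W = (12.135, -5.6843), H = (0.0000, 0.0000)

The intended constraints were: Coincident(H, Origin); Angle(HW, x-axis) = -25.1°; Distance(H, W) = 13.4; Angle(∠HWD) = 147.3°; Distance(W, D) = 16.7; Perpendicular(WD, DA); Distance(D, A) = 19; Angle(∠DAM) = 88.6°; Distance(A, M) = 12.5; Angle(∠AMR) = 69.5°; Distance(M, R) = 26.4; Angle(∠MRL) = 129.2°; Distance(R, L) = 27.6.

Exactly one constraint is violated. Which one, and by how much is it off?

Distance(R, L) = 27.6 — off by 5.90.

H = (0.00, 0.00) ✓; HW at -25.10° ✓; |HW| = 13.40 ✓; ∠HWD = 147.3° ✓; |WD| = 16.70 ✓; ∠(WD, DA) = 90.00° ✓; |DA| = 19.00 ✓; ∠DAM = 88.60° ✓; |AM| = 12.50 ✓; ∠AMR = 69.50° ✓; |MR| = 26.40 ✓; ∠MRL = 129.2° ✓; |RL| = 33.50 ✗.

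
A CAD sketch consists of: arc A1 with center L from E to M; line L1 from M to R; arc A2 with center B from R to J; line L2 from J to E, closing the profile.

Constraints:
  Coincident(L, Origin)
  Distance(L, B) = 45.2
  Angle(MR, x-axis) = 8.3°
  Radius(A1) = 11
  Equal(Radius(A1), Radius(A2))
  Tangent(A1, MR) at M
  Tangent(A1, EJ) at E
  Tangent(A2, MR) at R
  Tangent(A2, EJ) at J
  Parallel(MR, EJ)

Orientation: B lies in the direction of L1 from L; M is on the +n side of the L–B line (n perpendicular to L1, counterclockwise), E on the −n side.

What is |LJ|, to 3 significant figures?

46.5

Tangency of A1 to both parallel lines with radius 11.0 puts M and E at L ± 11.0·n: M = (-1.59, 10.9), E = (1.59, -10.9). Equal radii place R and J the same way about B: R = B + 11.0·n = (43.1, 17.4), J = B − 11.0·n = (46.3, -4.36). Then |LJ| = |J − L| = 46.5.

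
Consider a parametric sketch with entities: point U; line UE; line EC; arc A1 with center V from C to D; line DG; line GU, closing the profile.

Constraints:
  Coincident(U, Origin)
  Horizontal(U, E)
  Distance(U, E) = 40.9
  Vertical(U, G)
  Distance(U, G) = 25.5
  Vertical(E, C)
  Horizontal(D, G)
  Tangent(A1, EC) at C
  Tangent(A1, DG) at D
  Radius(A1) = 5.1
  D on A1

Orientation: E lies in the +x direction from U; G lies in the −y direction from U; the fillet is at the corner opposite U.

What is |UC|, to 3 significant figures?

45.7

U is at the origin; UE is horizontal with |UE| = 40.9 and E on the +x side, so E = (40.9, 0.00). U and G share the same x with |UG| = 25.5 and G on the −y side, so G = (0.00, -25.5). The virtual corner opposite U is at (40.9, -25.5). The tangent condition forces VC to be normal to EC and A1 meets DG tangentially, so VD is at right angles to DG, with radius 5.1, so the center V sits 5.1 in from both sides at V = (35.8, -20.4). That places the tangent points at C = (40.9, -20.4) on EC and D = (35.8, -25.5) on DG. Then |UC| = |C − U| = 45.7.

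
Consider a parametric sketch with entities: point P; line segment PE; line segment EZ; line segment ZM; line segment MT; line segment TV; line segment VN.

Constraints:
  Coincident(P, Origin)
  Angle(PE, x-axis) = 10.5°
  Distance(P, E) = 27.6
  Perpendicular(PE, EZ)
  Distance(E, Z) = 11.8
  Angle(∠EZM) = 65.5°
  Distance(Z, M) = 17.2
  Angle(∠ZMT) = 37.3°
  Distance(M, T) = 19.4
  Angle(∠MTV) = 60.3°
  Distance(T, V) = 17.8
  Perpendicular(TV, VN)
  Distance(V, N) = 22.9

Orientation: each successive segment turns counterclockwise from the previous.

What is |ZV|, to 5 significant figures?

5.9166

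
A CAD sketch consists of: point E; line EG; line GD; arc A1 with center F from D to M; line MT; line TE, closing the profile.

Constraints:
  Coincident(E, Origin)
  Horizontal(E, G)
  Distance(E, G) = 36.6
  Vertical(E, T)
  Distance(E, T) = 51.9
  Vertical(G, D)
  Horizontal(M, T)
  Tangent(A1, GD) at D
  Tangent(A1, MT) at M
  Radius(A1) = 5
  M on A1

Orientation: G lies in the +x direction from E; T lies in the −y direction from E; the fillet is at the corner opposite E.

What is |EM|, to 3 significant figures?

60.8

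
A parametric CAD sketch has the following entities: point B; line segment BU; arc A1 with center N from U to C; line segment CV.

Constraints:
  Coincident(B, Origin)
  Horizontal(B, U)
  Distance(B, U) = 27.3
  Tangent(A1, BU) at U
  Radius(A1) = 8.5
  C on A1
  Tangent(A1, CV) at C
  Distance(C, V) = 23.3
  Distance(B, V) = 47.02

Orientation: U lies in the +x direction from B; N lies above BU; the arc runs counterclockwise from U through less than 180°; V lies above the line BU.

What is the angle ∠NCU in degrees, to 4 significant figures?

42.97°

Checks: B = (0.00, 0.00) ✓; |NC| = 8.500 ✓; ∠(NC, CV) = 90.00° ✓; |CV| = 23.30 ✓; |BV| = 47.02 ✓.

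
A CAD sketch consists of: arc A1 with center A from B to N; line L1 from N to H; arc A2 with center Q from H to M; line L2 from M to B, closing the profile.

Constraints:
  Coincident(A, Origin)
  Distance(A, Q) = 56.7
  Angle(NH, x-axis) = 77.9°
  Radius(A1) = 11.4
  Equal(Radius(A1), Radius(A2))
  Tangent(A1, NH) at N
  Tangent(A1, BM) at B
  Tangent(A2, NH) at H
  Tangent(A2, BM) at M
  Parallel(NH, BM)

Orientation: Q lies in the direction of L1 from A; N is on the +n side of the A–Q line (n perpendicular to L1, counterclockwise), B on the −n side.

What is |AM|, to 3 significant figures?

57.8

The slot axis is L1's direction at 77.9°, so u = (cos 77.9°, sin 77.9°) = (0.210, 0.978) and n = (−sin 77.9°, cos 77.9°) = (-0.978, 0.210). A is at the origin and Q lies 56.7 along u from A, so Q = 56.7·u = (11.9, 55.4). Tangency of A1 to both parallel lines with radius 11.4 puts N and B at A ± 11.4·n: N = (-11.1, 2.39), B = (11.1, -2.39). Equal radii place H and M the same way about Q: H = Q + 11.4·n = (0.739, 57.8), M = Q − 11.4·n = (23.0, 53.1). Then |AM| = |M − A| = 57.8.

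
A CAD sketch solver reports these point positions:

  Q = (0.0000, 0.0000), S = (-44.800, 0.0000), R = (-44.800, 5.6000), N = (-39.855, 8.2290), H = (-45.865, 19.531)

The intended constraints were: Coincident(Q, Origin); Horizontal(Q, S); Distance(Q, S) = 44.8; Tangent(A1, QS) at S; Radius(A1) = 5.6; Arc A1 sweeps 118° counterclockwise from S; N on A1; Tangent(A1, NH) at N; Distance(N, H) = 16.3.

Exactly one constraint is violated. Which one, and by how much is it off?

Distance(N, H) = 16.3 — off by 3.50.

Q = (0.00, 0.00) ✓; Q.y = 0.00, S.y = 0.00 ✓; |QS| = 44.80 ✓; ∠(RS, SQ) = 90.00° ✓; |RS| = 5.600 ✓; bearing(R→N) − bearing(R→S) = 118.0° ✓; |RN| = 5.600 ✓; ∠(RN, NH) = 89.99° ✓; |NH| = 12.80 ✗.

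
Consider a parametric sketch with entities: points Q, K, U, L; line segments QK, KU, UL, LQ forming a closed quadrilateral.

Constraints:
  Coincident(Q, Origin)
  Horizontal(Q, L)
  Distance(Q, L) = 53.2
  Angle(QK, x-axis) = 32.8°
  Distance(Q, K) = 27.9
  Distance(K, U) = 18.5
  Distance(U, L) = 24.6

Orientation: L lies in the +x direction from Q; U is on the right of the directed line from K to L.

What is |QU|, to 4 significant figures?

28.86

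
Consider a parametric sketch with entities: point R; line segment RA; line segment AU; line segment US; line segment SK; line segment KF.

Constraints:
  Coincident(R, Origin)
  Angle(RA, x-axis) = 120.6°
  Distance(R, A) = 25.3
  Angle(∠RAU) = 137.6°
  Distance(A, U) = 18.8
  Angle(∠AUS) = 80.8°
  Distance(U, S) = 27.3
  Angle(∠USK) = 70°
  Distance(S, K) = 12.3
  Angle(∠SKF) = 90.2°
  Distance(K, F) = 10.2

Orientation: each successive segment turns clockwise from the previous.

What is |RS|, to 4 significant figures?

34.56

R is at the origin; RA runs at 120.6° with length 25.3, so A = (-12.88, 21.78). ∠RAU = 137.6° gives AU at 78.20° from the x-axis; with |AU| = 18.8, U = (-9.034, 40.18). ∠AUS = 80.8° gives US at -21.00° from the x-axis; with |US| = 27.3, S = (16.45, 30.40). Then |RS| = |S − R| = 34.56.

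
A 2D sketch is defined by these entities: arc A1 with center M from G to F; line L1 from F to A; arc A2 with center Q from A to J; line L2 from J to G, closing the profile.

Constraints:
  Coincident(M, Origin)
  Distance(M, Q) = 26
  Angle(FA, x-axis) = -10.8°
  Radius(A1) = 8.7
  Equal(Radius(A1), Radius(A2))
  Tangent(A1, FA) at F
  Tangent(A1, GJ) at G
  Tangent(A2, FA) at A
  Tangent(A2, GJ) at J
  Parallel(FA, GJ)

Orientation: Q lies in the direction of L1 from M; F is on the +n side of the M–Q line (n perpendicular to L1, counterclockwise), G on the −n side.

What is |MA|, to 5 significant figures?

27.417

The slot axis is L1's direction at -10.8°, so u = (cos -10.8°, sin -10.8°) = (0.98229, -0.18738) and n = (−sin -10.8°, cos -10.8°) = (0.18738, 0.98229). M is at the origin and Q lies 26.0 along u from M, so Q = 26.0·u = (25.539, -4.8719). Tangency of A1 to both parallel lines with radius 8.7 puts F and G at M ± 8.7·n: F = (1.6302, 8.5459), G = (-1.6302, -8.5459). Equal radii place A and J the same way about Q: A = Q + 8.7·n = (27.170, 3.6740), J = Q − 8.7·n = (23.909, -13.418). Then |MA| = |A − M| = 27.417.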